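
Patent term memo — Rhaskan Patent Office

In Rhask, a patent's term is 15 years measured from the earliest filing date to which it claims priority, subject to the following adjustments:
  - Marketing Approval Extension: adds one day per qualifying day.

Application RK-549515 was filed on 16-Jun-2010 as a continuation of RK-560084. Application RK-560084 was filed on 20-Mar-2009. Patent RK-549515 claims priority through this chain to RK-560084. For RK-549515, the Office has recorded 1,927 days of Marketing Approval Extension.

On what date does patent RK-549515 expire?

June 29, 2029

Earliest priority filing: 20 March 2009.
Base term: 20 March 2009 + 15 years → 20 March 2024.
Marketing Approval Extension: +1927 days → 29 June 2029.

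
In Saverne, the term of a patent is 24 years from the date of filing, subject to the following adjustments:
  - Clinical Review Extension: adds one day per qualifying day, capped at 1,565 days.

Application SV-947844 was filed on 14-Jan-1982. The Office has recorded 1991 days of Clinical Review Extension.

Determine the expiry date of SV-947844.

April 28, 2010

Base term: filing date + 24 years → 14 January 2006.
Clinical Review Extension: 1991 days claimed exceeds the 1565-day cap, so +1565 days → 28 April 2010.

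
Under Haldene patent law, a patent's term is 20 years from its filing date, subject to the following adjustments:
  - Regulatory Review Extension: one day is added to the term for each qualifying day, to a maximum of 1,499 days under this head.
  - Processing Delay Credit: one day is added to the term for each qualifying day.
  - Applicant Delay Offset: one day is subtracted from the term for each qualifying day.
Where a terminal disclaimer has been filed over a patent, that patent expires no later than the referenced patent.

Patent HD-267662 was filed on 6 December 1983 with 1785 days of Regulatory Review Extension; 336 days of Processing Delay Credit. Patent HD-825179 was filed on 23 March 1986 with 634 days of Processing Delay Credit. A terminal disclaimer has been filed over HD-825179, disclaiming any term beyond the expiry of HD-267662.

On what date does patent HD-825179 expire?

December 17, 2007

Natural term of HD-825179:
  Base: filing + 20 years → 23 March 2006.
  Processing Delay Credit: +634 days → 17 December 2007.
Expiry of referenced patent HD-267662:
  Base: filing + 20 years → 6 December 2003.
  Regulatory Review Extension: 1785 days claimed exceeds the 1499-day cap, so +1499 days → 13 January 2008.
  Processing Delay Credit: +336 days → 14 December 2008.
Terminal disclaimer: HD-825179 expires on the earlier of 17 December 2007 and 14 December 2008.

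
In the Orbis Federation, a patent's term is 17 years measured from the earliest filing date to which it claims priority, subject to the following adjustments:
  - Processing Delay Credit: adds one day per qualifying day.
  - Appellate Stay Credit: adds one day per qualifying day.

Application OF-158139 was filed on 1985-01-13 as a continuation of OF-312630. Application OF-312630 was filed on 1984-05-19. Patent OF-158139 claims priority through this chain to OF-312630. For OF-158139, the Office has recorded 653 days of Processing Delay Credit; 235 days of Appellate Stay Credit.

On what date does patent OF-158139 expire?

Earliest priority filing: 19 May 1984.
Base term: 19 May 1984 + 17 years → 19 May 2001.
Processing Delay Credit: +653 days → 3 March 2003.
Appellate Stay Credit: +235 days → 24 October 2003.

October 24, 2003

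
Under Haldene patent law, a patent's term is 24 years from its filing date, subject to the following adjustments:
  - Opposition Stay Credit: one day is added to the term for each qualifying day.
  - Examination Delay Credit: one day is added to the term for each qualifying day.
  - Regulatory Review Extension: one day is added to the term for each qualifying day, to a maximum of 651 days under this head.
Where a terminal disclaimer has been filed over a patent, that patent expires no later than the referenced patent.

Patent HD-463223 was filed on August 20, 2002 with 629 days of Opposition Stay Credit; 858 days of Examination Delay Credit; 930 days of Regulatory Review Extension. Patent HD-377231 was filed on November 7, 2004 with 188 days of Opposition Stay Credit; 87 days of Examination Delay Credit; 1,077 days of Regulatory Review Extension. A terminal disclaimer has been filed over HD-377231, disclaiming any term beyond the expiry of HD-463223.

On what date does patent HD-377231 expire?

2031-05-22

Natural term of HD-377231:
  Base: filing + 24 years → 7 November 2028.
  Opposition Stay Credit: +188 days → 14 May 2029.
  Examination Delay Credit: +87 days → 9 August 2029.
  Regulatory Review Extension: 1077 days claimed exceeds the 651-day cap, so +651 days → 22 May 2031.
Expiry of referenced patent HD-463223:
  Base: filing + 24 years → 20 August 2026.
  Opposition Stay Credit: +629 days → 10 May 2028.
  Examination Delay Credit: +858 days → 15 September 2030.
  Regulatory Review Extension: 930 days claimed exceeds the 651-day cap, so +651 days → 27 June 2032.
Terminal disclaimer: HD-377231 expires on the earlier of 22 May 2031 and 27 June 2032.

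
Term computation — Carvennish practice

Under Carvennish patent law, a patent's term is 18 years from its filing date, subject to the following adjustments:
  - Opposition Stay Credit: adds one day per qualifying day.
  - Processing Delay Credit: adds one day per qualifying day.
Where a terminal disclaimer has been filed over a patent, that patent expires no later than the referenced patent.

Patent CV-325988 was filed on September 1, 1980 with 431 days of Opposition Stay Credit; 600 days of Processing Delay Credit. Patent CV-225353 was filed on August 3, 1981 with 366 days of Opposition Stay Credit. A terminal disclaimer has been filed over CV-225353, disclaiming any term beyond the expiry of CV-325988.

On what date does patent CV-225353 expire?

Natural term of CV-225353:
  Base: filing + 18 years → 3 August 1999.
  Opposition Stay Credit: +366 days → 3 August 2000.
Expiry of referenced patent CV-325988:
  Base: filing + 18 years → 1 September 1998.
  Opposition Stay Credit: +431 days → 6 November 1999.
  Processing Delay Credit: +600 days → 28 June 2001.
Terminal disclaimer: CV-225353 expires on the earlier of 3 August 2000 and 28 June 2001.

2000-08-03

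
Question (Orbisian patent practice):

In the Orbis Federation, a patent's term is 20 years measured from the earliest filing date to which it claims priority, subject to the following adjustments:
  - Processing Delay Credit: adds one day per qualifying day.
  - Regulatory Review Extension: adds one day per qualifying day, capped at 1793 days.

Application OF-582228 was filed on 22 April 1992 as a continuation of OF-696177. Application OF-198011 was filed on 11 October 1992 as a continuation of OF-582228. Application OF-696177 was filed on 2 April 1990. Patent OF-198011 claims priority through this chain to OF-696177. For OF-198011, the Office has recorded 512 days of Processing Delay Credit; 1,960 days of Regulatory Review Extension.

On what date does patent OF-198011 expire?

Earliest priority filing: 2 April 1990.
Base term: 2 April 1990 + 20 years → 2 April 2010.
Processing Delay Credit: +512 days → 27 August 2011.
Regulatory Review Extension: 1960 days claimed exceeds the 1793-day cap, so +1793 days → 24 July 2016.

2016-07-24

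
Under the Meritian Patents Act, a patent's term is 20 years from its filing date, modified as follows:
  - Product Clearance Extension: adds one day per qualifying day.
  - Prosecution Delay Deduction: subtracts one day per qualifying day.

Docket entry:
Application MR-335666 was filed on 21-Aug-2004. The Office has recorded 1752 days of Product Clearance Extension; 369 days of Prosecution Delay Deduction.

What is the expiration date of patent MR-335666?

Base term: filing date + 20 years → 21 August 2024.
Product Clearance Extension: +1752 days → 8 June 2029.
Prosecution Delay Deduction: −369 days → 4 June 2028.

June 4, 2028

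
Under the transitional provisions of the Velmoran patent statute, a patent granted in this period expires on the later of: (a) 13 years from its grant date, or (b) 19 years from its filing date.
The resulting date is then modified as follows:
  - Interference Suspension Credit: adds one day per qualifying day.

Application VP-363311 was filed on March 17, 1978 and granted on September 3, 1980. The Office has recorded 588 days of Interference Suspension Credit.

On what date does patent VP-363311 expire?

October 26, 1998

(a) grant + 13 years → 3 September 1993.
(b) filing + 19 years → 17 March 1997.
Later of the two: 17 March 1997.
Interference Suspension Credit: +588 days → 26 October 1998.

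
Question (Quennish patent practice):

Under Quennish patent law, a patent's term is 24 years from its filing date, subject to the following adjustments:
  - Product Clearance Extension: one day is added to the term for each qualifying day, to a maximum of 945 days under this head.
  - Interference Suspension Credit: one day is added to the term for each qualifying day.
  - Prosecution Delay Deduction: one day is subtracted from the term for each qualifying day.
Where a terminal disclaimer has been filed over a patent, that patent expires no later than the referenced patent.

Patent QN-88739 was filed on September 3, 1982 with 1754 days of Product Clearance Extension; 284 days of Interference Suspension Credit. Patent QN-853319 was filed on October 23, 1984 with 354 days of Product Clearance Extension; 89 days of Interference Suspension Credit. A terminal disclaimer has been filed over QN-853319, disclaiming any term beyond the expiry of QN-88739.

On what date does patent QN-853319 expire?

2010-01-09

Natural term of QN-853319:
  Base: filing + 24 years → 23 October 2008.
  Product Clearance Extension: 354 days (within the 945-day cap) → +354 days → 12 October 2009.
  Interference Suspension Credit: +89 days → 9 January 2010.
Expiry of referenced patent QN-88739:
  Base: filing + 24 years → 3 September 2006.
  Product Clearance Extension: 1754 days claimed exceeds the 945-day cap, so +945 days → 5 April 2009.
  Interference Suspension Credit: +284 days → 14 January 2010.
Terminal disclaimer: QN-853319 expires on the earlier of 9 January 2010 and 14 January 2010.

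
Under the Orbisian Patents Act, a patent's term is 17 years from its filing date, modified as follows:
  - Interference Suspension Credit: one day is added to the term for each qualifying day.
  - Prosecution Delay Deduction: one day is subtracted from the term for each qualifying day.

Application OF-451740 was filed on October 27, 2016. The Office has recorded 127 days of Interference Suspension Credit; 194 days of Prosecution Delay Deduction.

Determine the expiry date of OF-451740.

Base term: filing date + 17 years → 27 October 2033.
Interference Suspension Credit: +127 days → 3 March 2034.
Prosecution Delay Deduction: −194 days → 21 August 2033.

2033-08-21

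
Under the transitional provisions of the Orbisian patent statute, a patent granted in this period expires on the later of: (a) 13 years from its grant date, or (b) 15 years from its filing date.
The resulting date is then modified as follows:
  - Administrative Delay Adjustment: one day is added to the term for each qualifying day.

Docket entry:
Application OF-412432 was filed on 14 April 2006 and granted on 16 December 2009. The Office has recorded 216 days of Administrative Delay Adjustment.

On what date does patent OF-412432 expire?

July 20, 2023

(a) grant + 13 years → 16 December 2022.
(b) filing + 15 years → 14 April 2021.
Later of the two: 16 December 2022.
Administrative Delay Adjustment: +216 days → 20 July 2023.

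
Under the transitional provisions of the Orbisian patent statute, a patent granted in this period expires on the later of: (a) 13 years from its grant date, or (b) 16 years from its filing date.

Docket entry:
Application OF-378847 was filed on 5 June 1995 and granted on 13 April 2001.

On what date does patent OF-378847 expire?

2014-04-13

(a) grant + 13 years → 13 April 2014.
(b) filing + 16 years → 5 June 2011.
Later of the two: 13 April 2014.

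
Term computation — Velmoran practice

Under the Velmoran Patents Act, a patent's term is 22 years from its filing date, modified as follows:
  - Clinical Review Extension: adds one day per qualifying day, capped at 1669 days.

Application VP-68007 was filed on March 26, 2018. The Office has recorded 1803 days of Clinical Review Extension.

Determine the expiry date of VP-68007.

Base term: filing date + 22 years → 26 March 2040.
Clinical Review Extension: 1803 days claimed exceeds the 1669-day cap, so +1669 days → 20 October 2044.

October 20, 2044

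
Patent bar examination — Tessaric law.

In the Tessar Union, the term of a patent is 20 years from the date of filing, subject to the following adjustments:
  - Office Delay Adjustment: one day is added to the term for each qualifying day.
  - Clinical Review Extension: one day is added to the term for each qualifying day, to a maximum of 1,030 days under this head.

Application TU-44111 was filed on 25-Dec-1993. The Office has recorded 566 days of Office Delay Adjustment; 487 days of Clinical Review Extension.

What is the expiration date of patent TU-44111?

Base term: filing date + 20 years → 25 December 2013.
Office Delay Adjustment: +566 days → 14 July 2015.
Clinical Review Extension: 487 days (within the 1030-day cap) → +487 days → 12 November 2016.

November 12, 2016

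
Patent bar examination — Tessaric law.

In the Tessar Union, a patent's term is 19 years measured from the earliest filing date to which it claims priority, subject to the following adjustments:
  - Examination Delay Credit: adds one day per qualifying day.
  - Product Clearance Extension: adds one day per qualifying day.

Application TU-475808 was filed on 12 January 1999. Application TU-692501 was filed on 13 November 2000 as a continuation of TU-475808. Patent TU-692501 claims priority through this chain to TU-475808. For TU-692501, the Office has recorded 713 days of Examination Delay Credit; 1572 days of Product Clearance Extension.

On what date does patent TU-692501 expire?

April 15, 2024

Earliest priority filing: 12 January 1999.
Base term: 12 January 1999 + 19 years → 12 January 2018.
Examination Delay Credit: +713 days → 26 December 2019.
Product Clearance Extension: +1572 days → 15 April 2024.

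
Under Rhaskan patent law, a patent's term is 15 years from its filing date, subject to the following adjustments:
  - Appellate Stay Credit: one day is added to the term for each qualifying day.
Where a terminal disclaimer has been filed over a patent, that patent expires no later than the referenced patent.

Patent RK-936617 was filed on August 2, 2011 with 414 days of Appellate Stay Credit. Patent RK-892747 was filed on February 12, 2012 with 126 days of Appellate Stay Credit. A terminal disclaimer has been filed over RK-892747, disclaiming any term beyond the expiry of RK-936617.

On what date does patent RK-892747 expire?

2027-06-18

Natural term of RK-892747:
  Base: filing + 15 years → 12 February 2027.
  Appellate Stay Credit: +126 days → 18 June 2027.
Expiry of referenced patent RK-936617:
  Base: filing + 15 years → 2 August 2026.
  Appellate Stay Credit: +414 days → 20 September 2027.
Terminal disclaimer: RK-892747 expires on the earlier of 18 June 2027 and 20 September 2027.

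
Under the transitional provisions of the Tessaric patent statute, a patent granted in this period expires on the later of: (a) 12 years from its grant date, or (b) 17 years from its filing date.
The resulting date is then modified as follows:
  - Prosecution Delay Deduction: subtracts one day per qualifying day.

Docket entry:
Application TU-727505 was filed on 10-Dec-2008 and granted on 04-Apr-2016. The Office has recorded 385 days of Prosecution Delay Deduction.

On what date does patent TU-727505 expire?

(a) grant + 12 years → 4 April 2028.
(b) filing + 17 years → 10 December 2025.
Later of the two: 4 April 2028.
Prosecution Delay Deduction: −385 days → 16 March 2027.

March 16, 2027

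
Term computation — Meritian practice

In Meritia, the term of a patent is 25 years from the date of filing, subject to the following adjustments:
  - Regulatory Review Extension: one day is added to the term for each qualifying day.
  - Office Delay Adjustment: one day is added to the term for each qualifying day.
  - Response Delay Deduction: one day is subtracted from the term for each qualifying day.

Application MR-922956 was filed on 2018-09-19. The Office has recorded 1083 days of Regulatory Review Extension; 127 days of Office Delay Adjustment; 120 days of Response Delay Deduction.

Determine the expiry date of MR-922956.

September 13, 2046

Base term: filing date + 25 years → 19 September 2043.
Regulatory Review Extension: +1083 days → 6 September 2046.
Office Delay Adjustment: +127 days → 11 January 2047.
Response Delay Deduction: −120 days → 13 September 2046.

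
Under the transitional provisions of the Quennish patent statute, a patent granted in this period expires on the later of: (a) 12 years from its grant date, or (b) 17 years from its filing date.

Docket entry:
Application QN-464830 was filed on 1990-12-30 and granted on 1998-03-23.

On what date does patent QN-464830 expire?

2010-03-23

(a) grant + 12 years → 23 March 2010.
(b) filing + 17 years → 30 December 2007.
Later of the two: 23 March 2010.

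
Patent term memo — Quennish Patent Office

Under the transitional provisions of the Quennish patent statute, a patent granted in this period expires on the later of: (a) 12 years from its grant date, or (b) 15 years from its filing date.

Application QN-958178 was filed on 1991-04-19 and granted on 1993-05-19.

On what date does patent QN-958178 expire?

2006-04-19

(a) grant + 12 years → 19 May 2005.
(b) filing + 15 years → 19 April 2006.
Later of the two: 19 April 2006.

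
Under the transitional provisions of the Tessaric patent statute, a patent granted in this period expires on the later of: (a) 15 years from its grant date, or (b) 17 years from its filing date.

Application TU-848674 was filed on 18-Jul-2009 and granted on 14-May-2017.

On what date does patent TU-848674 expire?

2032-05-14

(a) grant + 15 years → 14 May 2032.
(b) filing + 17 years → 18 July 2026.
Later of the two: 14 May 2032.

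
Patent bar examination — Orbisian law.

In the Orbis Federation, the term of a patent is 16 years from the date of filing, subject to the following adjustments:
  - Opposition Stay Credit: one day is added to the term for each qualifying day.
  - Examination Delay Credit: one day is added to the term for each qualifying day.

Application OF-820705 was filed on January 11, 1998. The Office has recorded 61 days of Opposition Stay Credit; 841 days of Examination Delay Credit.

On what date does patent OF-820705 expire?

July 1, 2016

Base term: filing date + 16 years → 11 January 2014.
Opposition Stay Credit: +61 days → 13 March 2014.
Examination Delay Credit: +841 days → 1 July 2016.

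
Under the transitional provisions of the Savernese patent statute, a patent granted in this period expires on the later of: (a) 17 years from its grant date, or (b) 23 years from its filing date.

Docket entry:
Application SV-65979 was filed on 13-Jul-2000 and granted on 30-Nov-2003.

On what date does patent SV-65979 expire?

(a) grant + 17 years → 30 November 2020.
(b) filing + 23 years → 13 July 2023.
Later of the two: 13 July 2023.

July 13, 2023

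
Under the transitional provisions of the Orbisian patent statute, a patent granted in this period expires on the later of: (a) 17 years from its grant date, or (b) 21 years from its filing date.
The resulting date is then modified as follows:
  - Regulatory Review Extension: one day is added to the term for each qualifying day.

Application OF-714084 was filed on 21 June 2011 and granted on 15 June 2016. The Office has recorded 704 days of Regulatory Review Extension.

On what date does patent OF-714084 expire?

(a) grant + 17 years → 15 June 2033.
(b) filing + 21 years → 21 June 2032.
Later of the two: 15 June 2033.
Regulatory Review Extension: +704 days → 20 May 2035.

2035-05-20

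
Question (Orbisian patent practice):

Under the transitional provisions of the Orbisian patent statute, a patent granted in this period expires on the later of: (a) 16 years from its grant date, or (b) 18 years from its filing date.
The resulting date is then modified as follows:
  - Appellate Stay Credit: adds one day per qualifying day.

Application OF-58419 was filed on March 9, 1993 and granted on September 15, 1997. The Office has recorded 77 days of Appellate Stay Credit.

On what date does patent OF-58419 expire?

(a) grant + 16 years → 15 September 2013.
(b) filing + 18 years → 9 March 2011.
Later of the two: 15 September 2013.
Appellate Stay Credit: +77 days → 1 December 2013.

2013-12-01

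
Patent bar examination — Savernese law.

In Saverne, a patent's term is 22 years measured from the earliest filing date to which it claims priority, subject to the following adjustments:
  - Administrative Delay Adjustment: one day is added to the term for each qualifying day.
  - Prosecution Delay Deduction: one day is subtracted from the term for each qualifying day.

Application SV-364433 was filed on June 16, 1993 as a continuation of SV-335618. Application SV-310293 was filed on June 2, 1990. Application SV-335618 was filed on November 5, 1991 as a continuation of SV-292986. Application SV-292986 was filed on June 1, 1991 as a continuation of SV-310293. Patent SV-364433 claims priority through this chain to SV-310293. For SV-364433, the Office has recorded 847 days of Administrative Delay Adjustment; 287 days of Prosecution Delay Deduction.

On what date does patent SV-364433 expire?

Earliest priority filing: 2 June 1990.
Base term: 2 June 1990 + 22 years → 2 June 2012.
Administrative Delay Adjustment: +847 days → 27 September 2014.
Prosecution Delay Deduction: −287 days → 14 December 2013.

2013-12-14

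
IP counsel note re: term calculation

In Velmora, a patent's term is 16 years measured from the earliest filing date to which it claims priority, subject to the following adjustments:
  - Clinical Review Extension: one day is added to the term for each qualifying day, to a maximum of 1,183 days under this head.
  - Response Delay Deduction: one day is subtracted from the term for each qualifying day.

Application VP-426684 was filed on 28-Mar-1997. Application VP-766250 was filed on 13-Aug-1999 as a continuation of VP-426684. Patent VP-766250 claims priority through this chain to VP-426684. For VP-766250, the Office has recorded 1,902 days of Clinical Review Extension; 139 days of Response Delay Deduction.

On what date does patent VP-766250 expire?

Earliest priority filing: 28 March 1997.
Base term: 28 March 1997 + 16 years → 28 March 2013.
Clinical Review Extension: 1902 days claimed exceeds the 1183-day cap, so +1183 days → 23 June 2016.
Response Delay Deduction: −139 days → 5 February 2016.

2016-02-05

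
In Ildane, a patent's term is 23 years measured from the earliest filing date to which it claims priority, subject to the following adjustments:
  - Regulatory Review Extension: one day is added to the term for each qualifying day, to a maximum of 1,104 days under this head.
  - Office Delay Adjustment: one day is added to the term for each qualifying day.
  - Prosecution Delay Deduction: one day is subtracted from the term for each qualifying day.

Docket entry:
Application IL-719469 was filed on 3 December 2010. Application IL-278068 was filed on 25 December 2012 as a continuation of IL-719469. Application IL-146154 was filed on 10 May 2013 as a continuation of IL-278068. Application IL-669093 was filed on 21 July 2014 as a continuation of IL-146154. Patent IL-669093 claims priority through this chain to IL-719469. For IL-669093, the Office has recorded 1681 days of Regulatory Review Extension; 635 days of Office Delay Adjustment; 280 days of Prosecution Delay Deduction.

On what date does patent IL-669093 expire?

Earliest priority filing: 3 December 2010.
Base term: 3 December 2010 + 23 years → 3 December 2033.
Regulatory Review Extension: 1681 days claimed exceeds the 1104-day cap, so +1104 days → 11 December 2036.
Office Delay Adjustment: +635 days → 7 September 2038.
Prosecution Delay Deduction: −280 days → 1 December 2037.

2037-12-01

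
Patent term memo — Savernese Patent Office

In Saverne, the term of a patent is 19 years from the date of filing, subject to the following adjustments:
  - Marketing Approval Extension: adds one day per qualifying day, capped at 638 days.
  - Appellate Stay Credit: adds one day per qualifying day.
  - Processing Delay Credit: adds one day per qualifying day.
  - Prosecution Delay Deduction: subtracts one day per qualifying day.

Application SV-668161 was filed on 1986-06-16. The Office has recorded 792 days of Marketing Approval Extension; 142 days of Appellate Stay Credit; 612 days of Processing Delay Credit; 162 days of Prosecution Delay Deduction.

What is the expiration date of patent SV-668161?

2008-10-28

Base term: filing date + 19 years → 16 June 2005.
Marketing Approval Extension: 792 days claimed exceeds the 638-day cap, so +638 days → 16 March 2007.
Appellate Stay Credit: +142 days → 5 August 2007.
Processing Delay Credit: +612 days → 8 April 2009.
Prosecution Delay Deduction: −162 days → 28 October 2008.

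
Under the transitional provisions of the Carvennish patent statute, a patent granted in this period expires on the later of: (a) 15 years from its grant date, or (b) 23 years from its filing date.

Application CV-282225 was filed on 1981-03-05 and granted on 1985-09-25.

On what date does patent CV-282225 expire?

March 5, 2004

(a) grant + 15 years → 25 September 2000.
(b) filing + 23 years → 5 March 2004.
Later of the two: 5 March 2004.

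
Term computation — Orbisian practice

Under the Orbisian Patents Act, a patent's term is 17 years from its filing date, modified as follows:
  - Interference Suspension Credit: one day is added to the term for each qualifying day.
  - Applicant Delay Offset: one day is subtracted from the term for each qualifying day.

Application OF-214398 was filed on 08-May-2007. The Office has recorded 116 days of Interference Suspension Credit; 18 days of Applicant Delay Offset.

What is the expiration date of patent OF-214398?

2024-08-14

Base term: filing date + 17 years → 8 May 2024.
Interference Suspension Credit: +116 days → 1 September 2024.
Applicant Delay Offset: −18 days → 14 August 2024.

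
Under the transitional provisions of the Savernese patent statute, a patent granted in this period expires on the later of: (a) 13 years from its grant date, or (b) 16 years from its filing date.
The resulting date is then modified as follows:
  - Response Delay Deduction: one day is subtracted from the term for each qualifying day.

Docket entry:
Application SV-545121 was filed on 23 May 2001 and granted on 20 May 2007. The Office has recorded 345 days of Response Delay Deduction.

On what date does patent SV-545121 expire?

(a) grant + 13 years → 20 May 2020.
(b) filing + 16 years → 23 May 2017.
Later of the two: 20 May 2020.
Response Delay Deduction: −345 days → 10 June 2019.

June 10, 2019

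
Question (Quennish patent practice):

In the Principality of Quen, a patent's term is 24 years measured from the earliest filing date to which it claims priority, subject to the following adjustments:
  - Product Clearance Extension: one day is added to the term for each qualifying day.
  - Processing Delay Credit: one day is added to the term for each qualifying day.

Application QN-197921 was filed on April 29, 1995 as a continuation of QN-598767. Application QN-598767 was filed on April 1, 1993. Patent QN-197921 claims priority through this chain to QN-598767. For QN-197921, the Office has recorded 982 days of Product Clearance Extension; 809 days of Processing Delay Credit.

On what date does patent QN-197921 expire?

Earliest priority filing: 1 April 1993.
Base term: 1 April 1993 + 24 years → 1 April 2017.
Product Clearance Extension: +982 days → 9 December 2019.
Processing Delay Credit: +809 days → 25 February 2022.

February 25, 2022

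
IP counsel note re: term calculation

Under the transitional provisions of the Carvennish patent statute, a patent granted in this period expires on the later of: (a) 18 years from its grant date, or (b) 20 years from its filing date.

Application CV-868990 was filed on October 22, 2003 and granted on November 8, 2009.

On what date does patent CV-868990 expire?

November 8, 2027

(a) grant + 18 years → 8 November 2027.
(b) filing + 20 years → 22 October 2023.
Later of the two: 8 November 2027.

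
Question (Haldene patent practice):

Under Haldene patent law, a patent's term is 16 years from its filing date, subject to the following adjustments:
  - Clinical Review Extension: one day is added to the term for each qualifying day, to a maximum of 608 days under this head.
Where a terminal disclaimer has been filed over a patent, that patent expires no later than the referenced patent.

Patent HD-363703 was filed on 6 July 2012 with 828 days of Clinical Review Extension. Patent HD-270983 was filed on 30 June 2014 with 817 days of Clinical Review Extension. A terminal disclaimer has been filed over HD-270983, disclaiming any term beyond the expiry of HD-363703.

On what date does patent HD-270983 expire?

Natural term of HD-270983:
  Base: filing + 16 years → 30 June 2030.
  Clinical Review Extension: 817 days claimed exceeds the 608-day cap, so +608 days → 28 February 2032.
Expiry of referenced patent HD-363703:
  Base: filing + 16 years → 6 July 2028.
  Clinical Review Extension: 828 days claimed exceeds the 608-day cap, so +608 days → 6 March 2030.
Terminal disclaimer: HD-270983 expires on the earlier of 28 February 2032 and 6 March 2030.

2030-03-06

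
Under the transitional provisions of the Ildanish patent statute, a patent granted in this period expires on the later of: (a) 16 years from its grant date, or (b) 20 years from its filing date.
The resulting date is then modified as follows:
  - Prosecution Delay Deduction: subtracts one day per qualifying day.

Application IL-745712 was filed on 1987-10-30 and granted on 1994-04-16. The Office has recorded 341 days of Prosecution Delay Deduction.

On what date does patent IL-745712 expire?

2009-05-10

(a) grant + 16 years → 16 April 2010.
(b) filing + 20 years → 30 October 2007.
Later of the two: 16 April 2010.
Prosecution Delay Deduction: −341 days → 10 May 2009.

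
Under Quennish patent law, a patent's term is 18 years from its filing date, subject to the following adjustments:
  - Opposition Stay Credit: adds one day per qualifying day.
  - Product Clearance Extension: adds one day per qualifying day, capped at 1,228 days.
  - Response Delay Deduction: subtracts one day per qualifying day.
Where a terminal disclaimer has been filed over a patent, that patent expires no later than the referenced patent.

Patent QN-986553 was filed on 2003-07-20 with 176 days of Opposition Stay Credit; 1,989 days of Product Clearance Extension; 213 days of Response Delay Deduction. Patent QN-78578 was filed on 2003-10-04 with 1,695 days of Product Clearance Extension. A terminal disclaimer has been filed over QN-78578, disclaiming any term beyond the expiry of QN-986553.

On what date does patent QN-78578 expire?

Natural term of QN-78578:
  Base: filing + 18 years → 4 October 2021.
  Product Clearance Extension: 1695 days claimed exceeds the 1228-day cap, so +1228 days → 13 February 2025.
Expiry of referenced patent QN-986553:
  Base: filing + 18 years → 20 July 2021.
  Opposition Stay Credit: +176 days → 12 January 2022.
  Product Clearance Extension: 1989 days claimed exceeds the 1228-day cap, so +1228 days → 24 May 2025.
  Response Delay Deduction: −213 days → 23 October 2024.
Terminal disclaimer: QN-78578 expires on the earlier of 13 February 2025 and 23 October 2024.

2024-10-23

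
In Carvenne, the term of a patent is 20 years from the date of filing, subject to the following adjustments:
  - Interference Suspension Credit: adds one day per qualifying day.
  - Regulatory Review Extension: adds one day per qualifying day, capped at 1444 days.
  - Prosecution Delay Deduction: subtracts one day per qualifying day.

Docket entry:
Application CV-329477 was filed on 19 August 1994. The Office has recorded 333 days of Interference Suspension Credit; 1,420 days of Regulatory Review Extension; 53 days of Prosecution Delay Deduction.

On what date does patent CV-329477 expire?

April 15, 2019

Base term: filing date + 20 years → 19 August 2014.
Interference Suspension Credit: +333 days → 18 July 2015.
Regulatory Review Extension: 1420 days (within the 1444-day cap) → +1420 days → 7 June 2019.
Prosecution Delay Deduction: −53 days → 15 April 2019.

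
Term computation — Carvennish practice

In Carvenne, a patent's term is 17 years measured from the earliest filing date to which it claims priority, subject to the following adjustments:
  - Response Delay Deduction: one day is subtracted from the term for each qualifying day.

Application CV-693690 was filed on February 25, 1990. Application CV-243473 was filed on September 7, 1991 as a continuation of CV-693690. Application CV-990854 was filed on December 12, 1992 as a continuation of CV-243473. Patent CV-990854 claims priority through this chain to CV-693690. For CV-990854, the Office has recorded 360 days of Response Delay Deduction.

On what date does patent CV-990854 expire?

Earliest priority filing: 25 February 1990.
Base term: 25 February 1990 + 17 years → 25 February 2007.
Response Delay Deduction: −360 days → 2 March 2006.

2006-03-02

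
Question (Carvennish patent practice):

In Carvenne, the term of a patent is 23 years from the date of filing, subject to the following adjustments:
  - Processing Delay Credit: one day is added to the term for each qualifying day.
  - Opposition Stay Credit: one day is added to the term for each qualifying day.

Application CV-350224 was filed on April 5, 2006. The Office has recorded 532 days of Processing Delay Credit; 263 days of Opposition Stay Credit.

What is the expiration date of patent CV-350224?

Base term: filing date + 23 years → 5 April 2029.
Processing Delay Credit: +532 days → 19 September 2030.
Opposition Stay Credit: +263 days → 9 June 2031.

June 9, 2031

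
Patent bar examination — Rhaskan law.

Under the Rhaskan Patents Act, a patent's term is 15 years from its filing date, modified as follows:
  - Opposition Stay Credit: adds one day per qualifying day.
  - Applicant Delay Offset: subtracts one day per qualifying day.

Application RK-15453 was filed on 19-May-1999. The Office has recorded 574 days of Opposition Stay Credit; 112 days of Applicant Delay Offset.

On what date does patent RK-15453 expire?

Base term: filing date + 15 years → 19 May 2014.
Opposition Stay Credit: +574 days → 14 December 2015.
Applicant Delay Offset: −112 days → 24 August 2015.

August 24, 2015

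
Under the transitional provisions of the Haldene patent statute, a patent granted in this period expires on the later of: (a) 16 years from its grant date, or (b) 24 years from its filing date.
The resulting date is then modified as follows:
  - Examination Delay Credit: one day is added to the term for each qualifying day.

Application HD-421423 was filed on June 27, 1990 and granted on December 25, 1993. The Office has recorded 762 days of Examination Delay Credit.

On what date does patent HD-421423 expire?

(a) grant + 16 years → 25 December 2009.
(b) filing + 24 years → 27 June 2014.
Later of the two: 27 June 2014.
Examination Delay Credit: +762 days → 28 July 2016.

2016-07-28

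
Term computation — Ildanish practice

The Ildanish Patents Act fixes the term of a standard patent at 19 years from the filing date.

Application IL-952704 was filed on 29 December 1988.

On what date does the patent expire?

Filing date + 19 years → 29 December 2007.

2007-12-29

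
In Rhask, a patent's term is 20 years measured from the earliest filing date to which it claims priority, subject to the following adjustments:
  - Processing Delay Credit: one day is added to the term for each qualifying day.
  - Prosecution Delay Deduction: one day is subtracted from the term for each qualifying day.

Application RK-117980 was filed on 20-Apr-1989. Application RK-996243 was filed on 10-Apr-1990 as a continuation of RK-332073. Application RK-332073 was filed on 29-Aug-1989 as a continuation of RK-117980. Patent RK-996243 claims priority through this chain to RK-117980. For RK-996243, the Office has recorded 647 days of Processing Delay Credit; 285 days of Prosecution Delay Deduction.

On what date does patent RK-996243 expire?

2010-04-17

Earliest priority filing: 20 April 1989.
Base term: 20 April 1989 + 20 years → 20 April 2009.
Processing Delay Credit: +647 days → 27 January 2011.
Prosecution Delay Deduction: −285 days → 17 April 2010.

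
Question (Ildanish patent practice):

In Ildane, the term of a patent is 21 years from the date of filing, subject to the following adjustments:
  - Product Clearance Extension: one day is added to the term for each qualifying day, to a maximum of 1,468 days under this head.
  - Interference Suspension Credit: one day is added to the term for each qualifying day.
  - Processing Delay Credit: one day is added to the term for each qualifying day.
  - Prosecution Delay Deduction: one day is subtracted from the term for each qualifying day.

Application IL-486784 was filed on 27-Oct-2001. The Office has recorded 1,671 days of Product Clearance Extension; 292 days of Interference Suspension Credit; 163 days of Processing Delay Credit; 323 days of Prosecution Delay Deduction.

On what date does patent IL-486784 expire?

Base term: filing date + 21 years → 27 October 2022.
Product Clearance Extension: 1671 days claimed exceeds the 1468-day cap, so +1468 days → 3 November 2026.
Interference Suspension Credit: +292 days → 22 August 2027.
Processing Delay Credit: +163 days → 1 February 2028.
Prosecution Delay Deduction: −323 days → 15 March 2027.

2027-03-15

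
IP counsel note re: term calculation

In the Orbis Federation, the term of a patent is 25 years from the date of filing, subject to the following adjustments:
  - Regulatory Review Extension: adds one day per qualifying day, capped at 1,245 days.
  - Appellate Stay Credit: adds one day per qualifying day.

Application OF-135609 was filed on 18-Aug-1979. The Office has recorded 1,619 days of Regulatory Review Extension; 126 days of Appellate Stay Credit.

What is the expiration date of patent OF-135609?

May 20, 2008

Base term: filing date + 25 years → 18 August 2004.
Regulatory Review Extension: 1619 days claimed exceeds the 1245-day cap, so +1245 days → 15 January 2008.
Appellate Stay Credit: +126 days → 20 May 2008.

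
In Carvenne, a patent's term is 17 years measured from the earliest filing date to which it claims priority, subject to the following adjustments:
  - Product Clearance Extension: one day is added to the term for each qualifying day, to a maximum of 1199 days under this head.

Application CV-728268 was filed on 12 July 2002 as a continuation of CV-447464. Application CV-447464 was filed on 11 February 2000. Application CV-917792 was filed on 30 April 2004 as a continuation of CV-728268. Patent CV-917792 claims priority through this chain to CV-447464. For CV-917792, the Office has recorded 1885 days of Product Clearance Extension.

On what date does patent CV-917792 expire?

May 25, 2020

Earliest priority filing: 11 February 2000.
Base term: 11 February 2000 + 17 years → 11 February 2017.
Product Clearance Extension: 1885 days claimed exceeds the 1199-day cap, so +1199 days → 25 May 2020.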